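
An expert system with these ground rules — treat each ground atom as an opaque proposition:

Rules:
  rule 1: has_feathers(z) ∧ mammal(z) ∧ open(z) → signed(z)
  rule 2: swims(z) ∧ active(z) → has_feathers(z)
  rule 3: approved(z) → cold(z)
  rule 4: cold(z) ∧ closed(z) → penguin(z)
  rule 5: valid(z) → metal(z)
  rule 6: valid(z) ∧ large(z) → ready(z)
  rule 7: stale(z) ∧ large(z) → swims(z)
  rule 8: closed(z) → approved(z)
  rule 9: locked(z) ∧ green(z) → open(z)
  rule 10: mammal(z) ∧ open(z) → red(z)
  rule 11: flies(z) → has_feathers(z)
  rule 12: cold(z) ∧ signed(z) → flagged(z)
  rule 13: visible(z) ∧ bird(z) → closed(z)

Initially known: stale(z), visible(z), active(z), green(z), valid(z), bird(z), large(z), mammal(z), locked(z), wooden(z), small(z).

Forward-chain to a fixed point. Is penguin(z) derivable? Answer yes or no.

Round 1: rule 5 [valid(z) → metal(z)]; rule 6 [valid(z) ∧ large(z) → ready(z)]; rule 7 [stale(z) ∧ large(z) → swims(z)]; rule 9 [locked(z) ∧ green(z) → open(z)]; rule 13 [visible(z) ∧ bird(z) → closed(z)]. New: metal(z), ready(z), swims(z), open(z), closed(z).
Round 2: rule 2 [swims(z) ∧ active(z) → has_feathers(z)]; rule 8 [closed(z) → approved(z)]; rule 10 [mammal(z) ∧ open(z) → red(z)]. New: has_feathers(z), approved(z), red(z).
Round 3: rule 1 [has_feathers(z) ∧ mammal(z) ∧ open(z) → signed(z)]; rule 3 [approved(z) → cold(z)]. New: signed(z), cold(z).
Round 4: rule 4 [cold(z) ∧ closed(z) → penguin(z)]; rule 12 [cold(z) ∧ signed(z) → flagged(z)]. New: penguin(z), flagged(z).
penguin(z) appears in round 4, so it is derivable.

yes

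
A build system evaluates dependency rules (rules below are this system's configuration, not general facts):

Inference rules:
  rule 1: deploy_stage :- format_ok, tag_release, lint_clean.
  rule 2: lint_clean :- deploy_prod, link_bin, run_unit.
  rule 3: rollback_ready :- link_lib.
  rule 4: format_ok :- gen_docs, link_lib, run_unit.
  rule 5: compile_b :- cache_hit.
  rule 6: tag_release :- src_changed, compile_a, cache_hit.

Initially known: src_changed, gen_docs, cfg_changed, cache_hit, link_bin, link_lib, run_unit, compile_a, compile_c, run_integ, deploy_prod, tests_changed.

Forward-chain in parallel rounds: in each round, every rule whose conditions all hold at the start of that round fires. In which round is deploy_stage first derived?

2

Round 1 fires rule 2, rule 3, rule 4, rule 5, rule 6, giving lint_clean, rollback_ready, format_ok, compile_b, tag_release.
Round 2 fires rule 1, giving deploy_stage.
deploy_stage first appears in round 2.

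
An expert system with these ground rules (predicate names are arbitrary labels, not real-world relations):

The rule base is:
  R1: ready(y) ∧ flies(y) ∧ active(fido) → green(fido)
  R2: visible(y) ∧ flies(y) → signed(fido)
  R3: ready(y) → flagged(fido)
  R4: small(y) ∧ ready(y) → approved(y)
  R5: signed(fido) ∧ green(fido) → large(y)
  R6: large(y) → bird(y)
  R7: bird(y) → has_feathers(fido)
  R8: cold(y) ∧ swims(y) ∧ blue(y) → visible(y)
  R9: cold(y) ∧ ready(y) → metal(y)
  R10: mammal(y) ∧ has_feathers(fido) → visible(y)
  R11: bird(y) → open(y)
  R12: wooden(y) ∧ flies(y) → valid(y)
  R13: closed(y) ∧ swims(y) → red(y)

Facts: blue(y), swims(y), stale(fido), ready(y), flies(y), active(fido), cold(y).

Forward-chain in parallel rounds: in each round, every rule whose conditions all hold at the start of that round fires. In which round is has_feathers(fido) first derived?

5

Round 1 fires R1, R3, R8, R9, giving green(fido), flagged(fido), visible(y), metal(y).
Round 2 fires R2, giving signed(fido).
Round 3 fires R5, giving large(y).
Round 4 fires R6, giving bird(y).
Round 5 fires R7, R11, giving has_feathers(fido), open(y).
has_feathers(fido) first appears in round 5.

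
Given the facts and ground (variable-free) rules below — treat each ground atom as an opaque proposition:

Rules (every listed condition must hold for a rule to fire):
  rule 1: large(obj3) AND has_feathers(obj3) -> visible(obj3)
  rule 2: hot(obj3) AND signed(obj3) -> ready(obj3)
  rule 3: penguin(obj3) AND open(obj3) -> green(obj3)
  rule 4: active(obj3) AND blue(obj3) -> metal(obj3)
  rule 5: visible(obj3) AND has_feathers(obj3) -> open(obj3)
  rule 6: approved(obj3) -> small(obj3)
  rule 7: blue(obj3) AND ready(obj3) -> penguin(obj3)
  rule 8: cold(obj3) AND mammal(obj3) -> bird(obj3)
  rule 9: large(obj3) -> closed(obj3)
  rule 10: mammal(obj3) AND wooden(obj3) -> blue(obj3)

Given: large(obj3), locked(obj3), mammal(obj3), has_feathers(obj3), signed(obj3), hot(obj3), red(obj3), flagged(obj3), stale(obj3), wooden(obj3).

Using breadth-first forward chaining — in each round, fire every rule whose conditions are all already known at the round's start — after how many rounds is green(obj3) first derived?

Round 1: rule 1 [large(obj3) AND has_feathers(obj3) -> visible(obj3)]; rule 2 [hot(obj3) AND signed(obj3) -> ready(obj3)]; rule 9 [large(obj3) -> closed(obj3)]; rule 10 [mammal(obj3) AND wooden(obj3) -> blue(obj3)]. Adds visible(obj3), ready(obj3), closed(obj3), blue(obj3).
Round 2: rule 5 [visible(obj3) AND has_feathers(obj3) -> open(obj3)]; rule 7 [blue(obj3) AND ready(obj3) -> penguin(obj3)]. Adds open(obj3), penguin(obj3).
Round 3: rule 3 [penguin(obj3) AND open(obj3) -> green(obj3)]. Adds green(obj3).
green(obj3) first appears in round 3.

3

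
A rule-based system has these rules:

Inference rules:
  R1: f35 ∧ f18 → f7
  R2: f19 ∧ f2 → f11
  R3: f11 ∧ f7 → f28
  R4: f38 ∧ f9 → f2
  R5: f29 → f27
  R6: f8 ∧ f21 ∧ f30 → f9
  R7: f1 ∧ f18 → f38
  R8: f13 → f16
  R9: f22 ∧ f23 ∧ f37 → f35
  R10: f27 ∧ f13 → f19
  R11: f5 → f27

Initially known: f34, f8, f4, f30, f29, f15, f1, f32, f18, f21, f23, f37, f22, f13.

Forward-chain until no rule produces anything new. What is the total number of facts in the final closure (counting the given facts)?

24

[1] R5 [f29 → f27]; R6 [f8 ∧ f21 ∧ f30 → f9]; R7 [f1 ∧ f18 → f38]; R8 [f13 → f16]; R9 [f22 ∧ f23 ∧ f37 → f35]. ⇒ new: f27, f9, f38, f16, f35.
[2] R1 [f35 ∧ f18 → f7]; R4 [f38 ∧ f9 → f2]; R10 [f27 ∧ f13 → f19]. ⇒ new: f7, f2, f19.
[3] R2 [f19 ∧ f2 → f11]. ⇒ new: f11.
[4] R3 [f11 ∧ f7 → f28]. ⇒ new: f28.
Closure: {f1, f11, f13, f15, f16, f18, f19, f2, f21, f22, f23, f27, f28, f29, f30, f32, f34, f35, f37, f38, f4, f7, f8, f9} — 24 facts.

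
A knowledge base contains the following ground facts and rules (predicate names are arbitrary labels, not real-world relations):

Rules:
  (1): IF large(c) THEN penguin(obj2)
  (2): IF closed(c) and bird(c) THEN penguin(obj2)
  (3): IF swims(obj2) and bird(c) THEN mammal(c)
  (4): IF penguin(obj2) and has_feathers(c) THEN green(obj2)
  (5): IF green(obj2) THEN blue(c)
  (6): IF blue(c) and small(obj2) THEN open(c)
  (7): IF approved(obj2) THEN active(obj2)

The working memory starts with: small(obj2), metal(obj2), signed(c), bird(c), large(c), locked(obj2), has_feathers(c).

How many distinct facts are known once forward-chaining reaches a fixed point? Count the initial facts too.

11

Round 1 — (1), derive penguin(obj2).
Round 2 — (4), derive green(obj2).
Round 3 — (5), derive blue(c).
Round 4 — (6), derive open(c).
Closure: {bird(c), blue(c), green(obj2), has_feathers(c), large(c), locked(obj2), metal(obj2), open(c), penguin(obj2), signed(c), small(obj2)} — 11 facts.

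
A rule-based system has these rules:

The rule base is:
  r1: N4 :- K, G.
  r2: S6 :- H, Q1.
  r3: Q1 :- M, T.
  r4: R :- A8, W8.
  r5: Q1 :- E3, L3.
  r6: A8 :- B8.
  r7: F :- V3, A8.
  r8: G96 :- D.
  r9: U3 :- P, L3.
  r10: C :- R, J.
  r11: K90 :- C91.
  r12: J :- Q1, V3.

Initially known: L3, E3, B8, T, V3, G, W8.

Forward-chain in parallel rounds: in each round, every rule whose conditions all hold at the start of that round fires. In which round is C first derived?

Round 1 — r5, r6, derive Q1, A8.
Round 2 — r4, r7, r12, derive R, F, J.
Round 3 — r10, derive C.
C first appears in round 3.

3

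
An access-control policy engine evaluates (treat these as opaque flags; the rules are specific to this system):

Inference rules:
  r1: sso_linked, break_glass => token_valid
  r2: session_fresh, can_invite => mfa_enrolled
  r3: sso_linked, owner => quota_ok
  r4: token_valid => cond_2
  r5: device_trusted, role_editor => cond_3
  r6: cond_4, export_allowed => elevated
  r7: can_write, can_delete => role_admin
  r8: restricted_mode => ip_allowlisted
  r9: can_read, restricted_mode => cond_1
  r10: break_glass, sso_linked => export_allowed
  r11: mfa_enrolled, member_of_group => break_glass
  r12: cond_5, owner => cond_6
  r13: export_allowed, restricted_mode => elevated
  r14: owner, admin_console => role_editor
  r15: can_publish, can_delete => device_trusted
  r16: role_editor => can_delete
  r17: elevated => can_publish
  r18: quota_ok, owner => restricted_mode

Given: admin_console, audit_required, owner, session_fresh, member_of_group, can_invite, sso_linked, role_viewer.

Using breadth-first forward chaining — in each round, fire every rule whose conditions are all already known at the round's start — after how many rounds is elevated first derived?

Round 1 — r2, r3, r14, derive mfa_enrolled, quota_ok, role_editor.
Round 2 — r11, r16, r18, derive break_glass, can_delete, restricted_mode.
Round 3 — r1, r8, r10, derive token_valid, ip_allowlisted, export_allowed.
Round 4 — r4, r13, derive cond_2, elevated.
elevated first appears in round 4.

4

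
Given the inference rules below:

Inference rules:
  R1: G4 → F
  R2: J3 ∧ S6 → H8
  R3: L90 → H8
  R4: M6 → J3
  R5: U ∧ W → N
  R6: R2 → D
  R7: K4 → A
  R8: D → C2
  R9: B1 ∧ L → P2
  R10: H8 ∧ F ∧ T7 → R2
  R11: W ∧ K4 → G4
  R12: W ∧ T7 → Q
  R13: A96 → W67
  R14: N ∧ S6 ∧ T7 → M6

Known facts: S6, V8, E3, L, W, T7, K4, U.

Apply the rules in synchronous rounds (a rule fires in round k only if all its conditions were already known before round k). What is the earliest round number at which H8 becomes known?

4

Round 1 fires R5, R7, R11, R12, giving N, A, G4, Q.
Round 2 fires R1, R14, giving F, M6.
Round 3 fires R4, giving J3.
Round 4 fires R2, giving H8.
H8 first appears in round 4.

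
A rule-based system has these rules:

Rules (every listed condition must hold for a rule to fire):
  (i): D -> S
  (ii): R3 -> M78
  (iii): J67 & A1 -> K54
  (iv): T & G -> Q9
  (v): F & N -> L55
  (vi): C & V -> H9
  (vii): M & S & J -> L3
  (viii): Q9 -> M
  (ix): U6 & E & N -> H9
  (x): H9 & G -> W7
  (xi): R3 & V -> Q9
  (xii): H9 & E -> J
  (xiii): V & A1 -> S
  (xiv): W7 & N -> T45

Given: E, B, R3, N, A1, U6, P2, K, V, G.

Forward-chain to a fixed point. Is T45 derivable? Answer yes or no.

yes

Round 1: (ii) [R3 -> M78]; (ix) [U6 & E & N -> H9]; (xi) [R3 & V -> Q9]; (xiii) [V & A1 -> S]. Adds M78, H9, Q9, S.
Round 2: (viii) [Q9 -> M]; (x) [H9 & G -> W7]; (xii) [H9 & E -> J]. Adds M, W7, J.
Round 3: (vii) [M & S & J -> L3]; (xiv) [W7 & N -> T45]. Adds L3, T45.
T45 appears in round 3, so it is derivable.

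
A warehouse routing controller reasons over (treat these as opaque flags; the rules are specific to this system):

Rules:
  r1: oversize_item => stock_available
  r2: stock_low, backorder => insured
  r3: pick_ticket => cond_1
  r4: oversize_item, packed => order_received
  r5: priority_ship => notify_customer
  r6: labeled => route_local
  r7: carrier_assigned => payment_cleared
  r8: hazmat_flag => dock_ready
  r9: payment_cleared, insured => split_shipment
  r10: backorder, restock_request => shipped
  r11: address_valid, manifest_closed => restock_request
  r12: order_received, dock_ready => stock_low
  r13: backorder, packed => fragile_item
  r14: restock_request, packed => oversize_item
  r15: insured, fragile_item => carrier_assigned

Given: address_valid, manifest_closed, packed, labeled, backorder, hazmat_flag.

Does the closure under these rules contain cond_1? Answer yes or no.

Round 1: r6 [labeled => route_local]; r8 [hazmat_flag => dock_ready]; r11 [address_valid, manifest_closed => restock_request]; r13 [backorder, packed => fragile_item]. New: route_local, dock_ready, restock_request, fragile_item.
Round 2: r10 [backorder, restock_request => shipped]; r14 [restock_request, packed => oversize_item]. New: shipped, oversize_item.
Round 3: r1 [oversize_item => stock_available]; r4 [oversize_item, packed => order_received]. New: stock_available, order_received.
Round 4: r12 [order_received, dock_ready => stock_low]. New: stock_low.
Round 5: r2 [stock_low, backorder => insured]. New: insured.
Round 6: r15 [insured, fragile_item => carrier_assigned]. New: carrier_assigned.
Round 7: r7 [carrier_assigned => payment_cleared]. New: payment_cleared.
Round 8: r9 [payment_cleared, insured => split_shipment]. New: split_shipment.
Fixed point reached. cond_1 is concluded only by r3; r3 needs pick_ticket (never derived).

no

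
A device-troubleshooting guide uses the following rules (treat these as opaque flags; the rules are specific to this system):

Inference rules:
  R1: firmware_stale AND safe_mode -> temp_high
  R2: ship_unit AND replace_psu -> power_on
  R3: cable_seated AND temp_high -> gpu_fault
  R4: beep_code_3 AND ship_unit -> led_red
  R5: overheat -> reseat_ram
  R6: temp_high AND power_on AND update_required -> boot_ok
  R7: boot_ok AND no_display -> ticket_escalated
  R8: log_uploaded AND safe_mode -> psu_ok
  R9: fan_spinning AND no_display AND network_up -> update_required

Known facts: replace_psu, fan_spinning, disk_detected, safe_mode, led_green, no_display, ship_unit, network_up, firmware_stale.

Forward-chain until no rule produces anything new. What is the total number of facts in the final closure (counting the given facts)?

14

Round 1 — R1, R2, R9, derive temp_high, power_on, update_required.
Round 2 — R6, derive boot_ok.
Round 3 — R7, derive ticket_escalated.
Closure: {boot_ok, disk_detected, fan_spinning, firmware_stale, led_green, network_up, no_display, power_on, replace_psu, safe_mode, ship_unit, temp_high, ticket_escalated, update_required} — 14 facts.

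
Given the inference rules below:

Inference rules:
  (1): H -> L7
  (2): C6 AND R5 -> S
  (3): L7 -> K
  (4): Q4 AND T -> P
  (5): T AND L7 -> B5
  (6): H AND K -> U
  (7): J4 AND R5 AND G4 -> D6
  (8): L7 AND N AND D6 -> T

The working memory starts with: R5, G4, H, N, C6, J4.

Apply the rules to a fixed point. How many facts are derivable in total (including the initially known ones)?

[1] (1) [H -> L7]; (2) [C6 AND R5 -> S]; (7) [J4 AND R5 AND G4 -> D6]. ⇒ new: L7, S, D6.
[2] (3) [L7 -> K]; (8) [L7 AND N AND D6 -> T]. ⇒ new: K, T.
[3] (5) [T AND L7 -> B5]; (6) [H AND K -> U]. ⇒ new: B5, U.
Closure: {B5, C6, D6, G4, H, J4, K, L7, N, R5, S, T, U} — 13 facts.

13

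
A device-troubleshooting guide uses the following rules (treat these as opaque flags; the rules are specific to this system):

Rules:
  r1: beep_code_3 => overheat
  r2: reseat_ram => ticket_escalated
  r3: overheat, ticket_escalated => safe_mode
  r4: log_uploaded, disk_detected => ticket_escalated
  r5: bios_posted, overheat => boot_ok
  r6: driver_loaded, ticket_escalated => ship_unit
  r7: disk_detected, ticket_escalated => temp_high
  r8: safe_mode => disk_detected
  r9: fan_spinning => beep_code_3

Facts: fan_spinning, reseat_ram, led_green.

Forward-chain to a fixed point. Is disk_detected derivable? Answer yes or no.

yes

Round 1: r2 [reseat_ram => ticket_escalated]; r9 [fan_spinning => beep_code_3]. Adds ticket_escalated, beep_code_3.
Round 2: r1 [beep_code_3 => overheat]. Adds overheat.
Round 3: r3 [overheat, ticket_escalated => safe_mode]. Adds safe_mode.
Round 4: r8 [safe_mode => disk_detected]. Adds disk_detected.
Round 5: r7 [disk_detected, ticket_escalated => temp_high]. Adds temp_high.
disk_detected appears in round 4, so it is derivable.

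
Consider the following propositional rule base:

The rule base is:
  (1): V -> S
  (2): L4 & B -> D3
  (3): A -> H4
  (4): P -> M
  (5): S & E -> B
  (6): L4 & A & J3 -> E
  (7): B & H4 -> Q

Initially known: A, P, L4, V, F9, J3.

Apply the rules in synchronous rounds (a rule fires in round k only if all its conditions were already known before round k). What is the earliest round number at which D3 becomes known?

Round 1 — (1), (3), (4), (6), derive S, H4, M, E.
Round 2 — (5), derive B.
Round 3 — (2), (7), derive D3, Q.
D3 first appears in round 3.

3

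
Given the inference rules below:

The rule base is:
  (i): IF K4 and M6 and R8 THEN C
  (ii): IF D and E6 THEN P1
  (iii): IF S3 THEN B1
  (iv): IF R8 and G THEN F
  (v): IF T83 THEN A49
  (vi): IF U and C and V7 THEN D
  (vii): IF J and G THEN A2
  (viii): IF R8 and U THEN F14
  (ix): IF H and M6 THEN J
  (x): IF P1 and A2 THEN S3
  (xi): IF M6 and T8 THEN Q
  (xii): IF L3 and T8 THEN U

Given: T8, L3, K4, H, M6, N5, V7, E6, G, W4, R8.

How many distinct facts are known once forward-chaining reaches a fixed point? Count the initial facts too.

22

Round 1 fires (i), (iv), (ix), (xi), (xii), giving C, F, J, Q, U.
Round 2 fires (vi), (vii), (viii), giving D, A2, F14.
Round 3 fires (ii), giving P1.
Round 4 fires (x), giving S3.
Round 5 fires (iii), giving B1.
Closure: {A2, B1, C, D, E6, F, F14, G, H, J, K4, L3, M6, N5, P1, Q, R8, S3, T8, U, V7, W4} — 22 facts.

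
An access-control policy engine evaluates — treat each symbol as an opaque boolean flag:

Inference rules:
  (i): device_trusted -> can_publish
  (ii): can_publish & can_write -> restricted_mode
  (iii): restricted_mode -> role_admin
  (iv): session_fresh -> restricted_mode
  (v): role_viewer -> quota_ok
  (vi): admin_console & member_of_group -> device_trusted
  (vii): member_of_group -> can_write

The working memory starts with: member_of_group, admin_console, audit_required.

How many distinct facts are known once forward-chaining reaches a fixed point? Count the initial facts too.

8

[1] (vi) [admin_console & member_of_group -> device_trusted]; (vii) [member_of_group -> can_write]. ⇒ new: device_trusted, can_write.
[2] (i) [device_trusted -> can_publish]. ⇒ new: can_publish.
[3] (ii) [can_publish & can_write -> restricted_mode]. ⇒ new: restricted_mode.
[4] (iii) [restricted_mode -> role_admin]. ⇒ new: role_admin.
Closure: {admin_console, audit_required, can_publish, can_write, device_trusted, member_of_group, restricted_mode, role_admin} — 8 facts.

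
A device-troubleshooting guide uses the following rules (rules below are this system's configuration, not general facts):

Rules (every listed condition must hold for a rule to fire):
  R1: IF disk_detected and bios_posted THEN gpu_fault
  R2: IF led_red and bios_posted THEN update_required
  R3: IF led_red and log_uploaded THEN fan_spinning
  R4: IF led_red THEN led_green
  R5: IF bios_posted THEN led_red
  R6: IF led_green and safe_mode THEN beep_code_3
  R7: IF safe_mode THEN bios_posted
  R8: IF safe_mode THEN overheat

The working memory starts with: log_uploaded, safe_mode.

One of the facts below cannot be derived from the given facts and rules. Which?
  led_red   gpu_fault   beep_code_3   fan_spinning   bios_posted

Round 1: R7 [IF safe_mode THEN bios_posted]; R8 [IF safe_mode THEN overheat]. Adds bios_posted, overheat.
Round 2: R5 [IF bios_posted THEN led_red]. Adds led_red.
Round 3: R2 [IF led_red and bios_posted THEN update_required]; R3 [IF led_red and log_uploaded THEN fan_spinning]; R4 [IF led_red THEN led_green]. Adds update_required, fan_spinning, led_green.
Round 4: R6 [IF led_green and safe_mode THEN beep_code_3]. Adds beep_code_3.
Derived: fan_spinning (round 3), bios_posted (round 1), beep_code_3 (round 4), led_red (round 2). gpu_fault never appears in any round.

gpu_fault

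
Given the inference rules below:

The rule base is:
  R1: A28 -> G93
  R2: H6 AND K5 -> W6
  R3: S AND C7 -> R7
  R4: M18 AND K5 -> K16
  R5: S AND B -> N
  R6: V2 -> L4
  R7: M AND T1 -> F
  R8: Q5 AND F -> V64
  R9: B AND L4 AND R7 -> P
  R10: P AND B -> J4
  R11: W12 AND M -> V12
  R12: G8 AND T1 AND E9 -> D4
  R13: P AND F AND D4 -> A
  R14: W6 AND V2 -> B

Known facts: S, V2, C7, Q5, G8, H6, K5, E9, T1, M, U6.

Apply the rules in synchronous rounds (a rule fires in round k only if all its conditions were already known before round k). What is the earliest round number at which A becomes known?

[1] R2 [H6 AND K5 -> W6]; R3 [S AND C7 -> R7]; R6 [V2 -> L4]; R7 [M AND T1 -> F]; R12 [G8 AND T1 AND E9 -> D4]. ⇒ new: W6, R7, L4, F, D4.
[2] R8 [Q5 AND F -> V64]; R14 [W6 AND V2 -> B]. ⇒ new: V64, B.
[3] R5 [S AND B -> N]; R9 [B AND L4 AND R7 -> P]. ⇒ new: N, P.
[4] R10 [P AND B -> J4]; R13 [P AND F AND D4 -> A]. ⇒ new: J4, A.
A first appears in round 4.

4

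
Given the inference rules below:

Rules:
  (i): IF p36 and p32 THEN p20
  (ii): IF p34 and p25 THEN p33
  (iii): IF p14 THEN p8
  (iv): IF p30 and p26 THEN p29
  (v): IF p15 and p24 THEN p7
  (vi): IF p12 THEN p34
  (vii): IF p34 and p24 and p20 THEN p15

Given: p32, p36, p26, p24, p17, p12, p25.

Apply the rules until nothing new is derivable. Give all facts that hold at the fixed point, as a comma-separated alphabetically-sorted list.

p12, p15, p17, p20, p24, p25, p26, p32, p33, p34, p36, p7

Round 1 fires (i), (vi), giving p20, p34.
Round 2 fires (ii), (vii), giving p33, p15.
Round 3 fires (v), giving p7.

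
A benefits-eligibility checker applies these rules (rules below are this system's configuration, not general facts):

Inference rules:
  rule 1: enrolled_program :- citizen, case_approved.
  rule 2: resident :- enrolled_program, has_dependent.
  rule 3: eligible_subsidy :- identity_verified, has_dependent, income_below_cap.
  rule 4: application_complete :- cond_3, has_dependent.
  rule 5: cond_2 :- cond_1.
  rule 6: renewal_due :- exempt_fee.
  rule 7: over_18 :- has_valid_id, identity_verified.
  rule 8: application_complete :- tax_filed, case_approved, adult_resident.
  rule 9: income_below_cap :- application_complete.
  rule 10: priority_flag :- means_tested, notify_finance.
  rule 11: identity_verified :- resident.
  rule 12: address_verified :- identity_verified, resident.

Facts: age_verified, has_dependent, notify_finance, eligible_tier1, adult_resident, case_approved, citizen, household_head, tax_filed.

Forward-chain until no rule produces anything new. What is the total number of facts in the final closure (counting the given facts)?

Round 1 fires rule 1, rule 8, giving enrolled_program, application_complete.
Round 2 fires rule 2, rule 9, giving resident, income_below_cap.
Round 3 fires rule 11, giving identity_verified.
Round 4 fires rule 3, rule 12, giving eligible_subsidy, address_verified.
Closure: {address_verified, adult_resident, age_verified, application_complete, case_approved, citizen, eligible_subsidy, eligible_tier1, enrolled_program, has_dependent, household_head, identity_verified, income_below_cap, notify_finance, resident, tax_filed} — 16 facts.

16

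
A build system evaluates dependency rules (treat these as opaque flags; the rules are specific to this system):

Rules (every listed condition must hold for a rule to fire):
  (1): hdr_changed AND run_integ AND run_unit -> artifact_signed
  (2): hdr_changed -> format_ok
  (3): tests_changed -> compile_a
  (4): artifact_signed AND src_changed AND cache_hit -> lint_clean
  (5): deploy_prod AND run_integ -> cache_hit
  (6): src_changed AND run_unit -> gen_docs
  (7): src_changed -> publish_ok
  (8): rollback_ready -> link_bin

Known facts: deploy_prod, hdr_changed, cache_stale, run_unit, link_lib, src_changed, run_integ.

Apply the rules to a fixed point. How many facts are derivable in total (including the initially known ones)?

13

Round 1 — (1), (2), (5), (6), (7), derive artifact_signed, format_ok, cache_hit, gen_docs, publish_ok.
Round 2 — (4), derive lint_clean.
Closure: {artifact_signed, cache_hit, cache_stale, deploy_prod, format_ok, gen_docs, hdr_changed, link_lib, lint_clean, publish_ok, run_integ, run_unit, src_changed} — 13 facts.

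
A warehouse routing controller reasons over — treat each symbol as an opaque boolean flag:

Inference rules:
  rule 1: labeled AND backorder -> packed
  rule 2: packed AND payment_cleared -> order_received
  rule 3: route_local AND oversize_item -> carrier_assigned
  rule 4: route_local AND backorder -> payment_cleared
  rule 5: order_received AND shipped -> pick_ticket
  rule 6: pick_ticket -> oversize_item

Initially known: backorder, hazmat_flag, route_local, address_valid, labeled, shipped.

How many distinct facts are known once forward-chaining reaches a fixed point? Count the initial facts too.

[1] rule 1 [labeled AND backorder -> packed]; rule 4 [route_local AND backorder -> payment_cleared]. ⇒ new: packed, payment_cleared.
[2] rule 2 [packed AND payment_cleared -> order_received]. ⇒ new: order_received.
[3] rule 5 [order_received AND shipped -> pick_ticket]. ⇒ new: pick_ticket.
[4] rule 6 [pick_ticket -> oversize_item]. ⇒ new: oversize_item.
[5] rule 3 [route_local AND oversize_item -> carrier_assigned]. ⇒ new: carrier_assigned.
Closure: {address_valid, backorder, carrier_assigned, hazmat_flag, labeled, order_received, oversize_item, packed, payment_cleared, pick_ticket, route_local, shipped} — 12 facts.

12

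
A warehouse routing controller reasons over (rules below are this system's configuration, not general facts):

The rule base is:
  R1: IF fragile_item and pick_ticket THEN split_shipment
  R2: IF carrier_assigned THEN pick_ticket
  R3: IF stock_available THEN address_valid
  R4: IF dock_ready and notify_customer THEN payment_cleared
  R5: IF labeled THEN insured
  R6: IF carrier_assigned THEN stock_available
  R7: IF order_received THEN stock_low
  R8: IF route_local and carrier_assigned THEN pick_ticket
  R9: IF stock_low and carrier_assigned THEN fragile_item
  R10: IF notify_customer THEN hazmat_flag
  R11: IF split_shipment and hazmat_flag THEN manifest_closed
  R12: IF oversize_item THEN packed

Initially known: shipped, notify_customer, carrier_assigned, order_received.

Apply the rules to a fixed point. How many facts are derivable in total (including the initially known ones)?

Round 1: R2 [IF carrier_assigned THEN pick_ticket]; R6 [IF carrier_assigned THEN stock_available]; R7 [IF order_received THEN stock_low]; R10 [IF notify_customer THEN hazmat_flag]. Adds pick_ticket, stock_available, stock_low, hazmat_flag.
Round 2: R3 [IF stock_available THEN address_valid]; R9 [IF stock_low and carrier_assigned THEN fragile_item]. Adds address_valid, fragile_item.
Round 3: R1 [IF fragile_item and pick_ticket THEN split_shipment]. Adds split_shipment.
Round 4: R11 [IF split_shipment and hazmat_flag THEN manifest_closed]. Adds manifest_closed.
Closure: {address_valid, carrier_assigned, fragile_item, hazmat_flag, manifest_closed, notify_customer, order_received, pick_ticket, shipped, split_shipment, stock_available, stock_low} — 12 facts.

12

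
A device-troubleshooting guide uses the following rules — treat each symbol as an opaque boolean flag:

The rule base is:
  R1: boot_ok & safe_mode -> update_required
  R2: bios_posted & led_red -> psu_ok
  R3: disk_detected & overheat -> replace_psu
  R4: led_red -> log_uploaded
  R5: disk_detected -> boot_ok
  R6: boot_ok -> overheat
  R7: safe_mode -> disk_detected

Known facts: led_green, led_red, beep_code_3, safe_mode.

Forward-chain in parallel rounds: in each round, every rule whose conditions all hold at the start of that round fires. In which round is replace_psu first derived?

4

[1] R4 [led_red -> log_uploaded]; R7 [safe_mode -> disk_detected]. ⇒ new: log_uploaded, disk_detected.
[2] R5 [disk_detected -> boot_ok]. ⇒ new: boot_ok.
[3] R1 [boot_ok & safe_mode -> update_required]; R6 [boot_ok -> overheat]. ⇒ new: update_required, overheat.
[4] R3 [disk_detected & overheat -> replace_psu]. ⇒ new: replace_psu.
replace_psu first appears in round 4.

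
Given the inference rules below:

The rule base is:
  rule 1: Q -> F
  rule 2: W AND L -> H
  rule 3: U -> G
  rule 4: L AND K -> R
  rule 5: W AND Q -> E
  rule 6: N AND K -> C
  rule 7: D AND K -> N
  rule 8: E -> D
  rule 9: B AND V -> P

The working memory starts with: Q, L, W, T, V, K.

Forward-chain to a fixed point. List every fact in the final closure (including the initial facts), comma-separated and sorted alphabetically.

[1] rule 1 [Q -> F]; rule 2 [W AND L -> H]; rule 4 [L AND K -> R]; rule 5 [W AND Q -> E]. ⇒ new: F, H, R, E.
[2] rule 8 [E -> D]. ⇒ new: D.
[3] rule 7 [D AND K -> N]. ⇒ new: N.
[4] rule 6 [N AND K -> C]. ⇒ new: C.

C, D, E, F, H, K, L, N, Q, R, T, V, W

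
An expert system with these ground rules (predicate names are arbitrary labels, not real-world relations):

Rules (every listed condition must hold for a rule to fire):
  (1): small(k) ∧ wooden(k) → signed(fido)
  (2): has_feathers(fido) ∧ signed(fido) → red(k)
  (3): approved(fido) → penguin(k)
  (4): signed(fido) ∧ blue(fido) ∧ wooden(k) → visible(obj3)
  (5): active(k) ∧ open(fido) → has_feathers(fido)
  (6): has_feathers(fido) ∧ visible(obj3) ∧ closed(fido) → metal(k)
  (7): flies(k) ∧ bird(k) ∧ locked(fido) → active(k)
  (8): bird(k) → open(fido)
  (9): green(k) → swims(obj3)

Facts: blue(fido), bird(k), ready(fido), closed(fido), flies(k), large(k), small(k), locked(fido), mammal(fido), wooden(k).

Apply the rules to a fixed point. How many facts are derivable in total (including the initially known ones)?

Round 1 fires (1), (7), (8), giving signed(fido), active(k), open(fido).
Round 2 fires (4), (5), giving visible(obj3), has_feathers(fido).
Round 3 fires (2), (6), giving red(k), metal(k).
Closure: {active(k), bird(k), blue(fido), closed(fido), flies(k), has_feathers(fido), large(k), locked(fido), mammal(fido), metal(k), open(fido), ready(fido), red(k), signed(fido), small(k), visible(obj3), wooden(k)} — 17 facts.

17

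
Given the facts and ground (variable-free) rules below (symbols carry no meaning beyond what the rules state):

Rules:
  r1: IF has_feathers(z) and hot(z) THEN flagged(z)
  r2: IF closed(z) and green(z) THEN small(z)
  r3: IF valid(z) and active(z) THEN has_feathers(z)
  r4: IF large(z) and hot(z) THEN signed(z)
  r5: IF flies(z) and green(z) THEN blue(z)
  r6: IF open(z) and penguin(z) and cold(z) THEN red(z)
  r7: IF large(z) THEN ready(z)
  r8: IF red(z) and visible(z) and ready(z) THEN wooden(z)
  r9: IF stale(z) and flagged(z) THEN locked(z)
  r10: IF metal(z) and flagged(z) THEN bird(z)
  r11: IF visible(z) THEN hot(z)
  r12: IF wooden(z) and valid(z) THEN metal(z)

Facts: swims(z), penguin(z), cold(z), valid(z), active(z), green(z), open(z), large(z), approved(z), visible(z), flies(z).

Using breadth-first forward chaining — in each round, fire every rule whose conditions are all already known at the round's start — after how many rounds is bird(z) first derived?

4

[1] r3 [IF valid(z) and active(z) THEN has_feathers(z)]; r5 [IF flies(z) and green(z) THEN blue(z)]; r6 [IF open(z) and penguin(z) and cold(z) THEN red(z)]; r7 [IF large(z) THEN ready(z)]; r11 [IF visible(z) THEN hot(z)]. ⇒ new: has_feathers(z), blue(z), red(z), ready(z), hot(z).
[2] r1 [IF has_feathers(z) and hot(z) THEN flagged(z)]; r4 [IF large(z) and hot(z) THEN signed(z)]; r8 [IF red(z) and visible(z) and ready(z) THEN wooden(z)]. ⇒ new: flagged(z), signed(z), wooden(z).
[3] r12 [IF wooden(z) and valid(z) THEN metal(z)]. ⇒ new: metal(z).
[4] r10 [IF metal(z) and flagged(z) THEN bird(z)]. ⇒ new: bird(z).
bird(z) first appears in round 4.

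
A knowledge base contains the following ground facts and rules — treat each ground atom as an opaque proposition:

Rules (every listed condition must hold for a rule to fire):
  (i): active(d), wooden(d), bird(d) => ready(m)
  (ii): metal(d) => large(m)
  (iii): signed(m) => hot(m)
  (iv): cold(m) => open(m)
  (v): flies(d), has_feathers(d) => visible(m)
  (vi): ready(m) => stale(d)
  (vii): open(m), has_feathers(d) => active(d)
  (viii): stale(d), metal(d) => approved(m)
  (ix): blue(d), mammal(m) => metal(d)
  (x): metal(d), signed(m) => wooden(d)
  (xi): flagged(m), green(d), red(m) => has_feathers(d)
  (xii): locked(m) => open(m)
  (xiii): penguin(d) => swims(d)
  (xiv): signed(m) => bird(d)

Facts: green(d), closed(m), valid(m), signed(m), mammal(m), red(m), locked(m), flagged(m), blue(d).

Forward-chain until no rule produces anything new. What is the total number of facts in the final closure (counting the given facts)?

Round 1: (iii) [signed(m) => hot(m)]; (ix) [blue(d), mammal(m) => metal(d)]; (xi) [flagged(m), green(d), red(m) => has_feathers(d)]; (xii) [locked(m) => open(m)]; (xiv) [signed(m) => bird(d)]. New: hot(m), metal(d), has_feathers(d), open(m), bird(d).
Round 2: (ii) [metal(d) => large(m)]; (vii) [open(m), has_feathers(d) => active(d)]; (x) [metal(d), signed(m) => wooden(d)]. New: large(m), active(d), wooden(d).
Round 3: (i) [active(d), wooden(d), bird(d) => ready(m)]. New: ready(m).
Round 4: (vi) [ready(m) => stale(d)]. New: stale(d).
Round 5: (viii) [stale(d), metal(d) => approved(m)]. New: approved(m).
Closure: {active(d), approved(m), bird(d), blue(d), closed(m), flagged(m), green(d), has_feathers(d), hot(m), large(m), locked(m), mammal(m), metal(d), open(m), ready(m), red(m), signed(m), stale(d), valid(m), wooden(d)} — 20 facts.

20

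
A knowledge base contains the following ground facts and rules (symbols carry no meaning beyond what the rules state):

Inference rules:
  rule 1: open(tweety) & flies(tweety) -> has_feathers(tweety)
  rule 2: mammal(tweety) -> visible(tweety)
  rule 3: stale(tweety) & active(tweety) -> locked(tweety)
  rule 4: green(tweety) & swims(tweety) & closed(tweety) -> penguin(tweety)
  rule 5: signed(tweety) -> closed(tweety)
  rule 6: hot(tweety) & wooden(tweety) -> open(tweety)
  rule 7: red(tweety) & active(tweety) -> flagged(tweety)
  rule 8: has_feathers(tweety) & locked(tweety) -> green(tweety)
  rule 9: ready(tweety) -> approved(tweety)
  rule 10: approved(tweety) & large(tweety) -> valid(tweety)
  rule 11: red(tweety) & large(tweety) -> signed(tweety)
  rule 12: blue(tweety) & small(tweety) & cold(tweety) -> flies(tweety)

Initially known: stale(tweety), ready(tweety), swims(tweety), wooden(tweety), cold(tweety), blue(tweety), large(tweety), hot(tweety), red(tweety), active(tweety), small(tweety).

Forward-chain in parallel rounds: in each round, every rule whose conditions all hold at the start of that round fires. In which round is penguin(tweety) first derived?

4

Round 1: rule 3 [stale(tweety) & active(tweety) -> locked(tweety)]; rule 6 [hot(tweety) & wooden(tweety) -> open(tweety)]; rule 7 [red(tweety) & active(tweety) -> flagged(tweety)]; rule 9 [ready(tweety) -> approved(tweety)]; rule 11 [red(tweety) & large(tweety) -> signed(tweety)]; rule 12 [blue(tweety) & small(tweety) & cold(tweety) -> flies(tweety)]. Adds locked(tweety), open(tweety), flagged(tweety), approved(tweety), signed(tweety), flies(tweety).
Round 2: rule 1 [open(tweety) & flies(tweety) -> has_feathers(tweety)]; rule 5 [signed(tweety) -> closed(tweety)]; rule 10 [approved(tweety) & large(tweety) -> valid(tweety)]. Adds has_feathers(tweety), closed(tweety), valid(tweety).
Round 3: rule 8 [has_feathers(tweety) & locked(tweety) -> green(tweety)]. Adds green(tweety).
Round 4: rule 4 [green(tweety) & swims(tweety) & closed(tweety) -> penguin(tweety)]. Adds penguin(tweety).
penguin(tweety) first appears in round 4.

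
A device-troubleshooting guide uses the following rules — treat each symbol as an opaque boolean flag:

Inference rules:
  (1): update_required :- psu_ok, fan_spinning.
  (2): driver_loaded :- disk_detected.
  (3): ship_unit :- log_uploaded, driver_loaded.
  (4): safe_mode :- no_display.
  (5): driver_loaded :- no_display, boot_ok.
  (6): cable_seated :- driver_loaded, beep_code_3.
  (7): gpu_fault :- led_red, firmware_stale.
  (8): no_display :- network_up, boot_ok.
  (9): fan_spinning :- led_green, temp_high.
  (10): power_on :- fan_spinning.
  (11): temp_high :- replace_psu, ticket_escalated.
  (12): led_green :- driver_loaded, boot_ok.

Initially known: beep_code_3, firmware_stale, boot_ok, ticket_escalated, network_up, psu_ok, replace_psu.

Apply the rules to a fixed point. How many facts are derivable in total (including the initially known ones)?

16

[1] (8) [no_display :- network_up, boot_ok.]; (11) [temp_high :- replace_psu, ticket_escalated.]. ⇒ new: no_display, temp_high.
[2] (4) [safe_mode :- no_display.]; (5) [driver_loaded :- no_display, boot_ok.]. ⇒ new: safe_mode, driver_loaded.
[3] (6) [cable_seated :- driver_loaded, beep_code_3.]; (12) [led_green :- driver_loaded, boot_ok.]. ⇒ new: cable_seated, led_green.
[4] (9) [fan_spinning :- led_green, temp_high.]. ⇒ new: fan_spinning.
[5] (1) [update_required :- psu_ok, fan_spinning.]; (10) [power_on :- fan_spinning.]. ⇒ new: update_required, power_on.
Closure: {beep_code_3, boot_ok, cable_seated, driver_loaded, fan_spinning, firmware_stale, led_green, network_up, no_display, power_on, psu_ok, replace_psu, safe_mode, temp_high, ticket_escalated, update_required} — 16 facts.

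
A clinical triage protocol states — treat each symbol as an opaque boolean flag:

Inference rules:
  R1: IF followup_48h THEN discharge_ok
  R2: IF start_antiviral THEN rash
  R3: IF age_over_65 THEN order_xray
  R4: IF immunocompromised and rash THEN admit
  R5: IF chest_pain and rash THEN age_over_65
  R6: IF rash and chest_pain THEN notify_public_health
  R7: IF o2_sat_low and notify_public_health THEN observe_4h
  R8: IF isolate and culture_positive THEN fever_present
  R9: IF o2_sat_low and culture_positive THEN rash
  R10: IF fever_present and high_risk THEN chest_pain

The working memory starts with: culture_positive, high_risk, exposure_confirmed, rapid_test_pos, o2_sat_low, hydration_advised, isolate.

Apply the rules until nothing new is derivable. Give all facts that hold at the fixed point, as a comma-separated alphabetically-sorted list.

age_over_65, chest_pain, culture_positive, exposure_confirmed, fever_present, high_risk, hydration_advised, isolate, notify_public_health, o2_sat_low, observe_4h, order_xray, rapid_test_pos, rash

Round 1 — R8, R9, derive fever_present, rash.
Round 2 — R10, derive chest_pain.
Round 3 — R5, R6, derive age_over_65, notify_public_health.
Round 4 — R3, R7, derive order_xray, observe_4h.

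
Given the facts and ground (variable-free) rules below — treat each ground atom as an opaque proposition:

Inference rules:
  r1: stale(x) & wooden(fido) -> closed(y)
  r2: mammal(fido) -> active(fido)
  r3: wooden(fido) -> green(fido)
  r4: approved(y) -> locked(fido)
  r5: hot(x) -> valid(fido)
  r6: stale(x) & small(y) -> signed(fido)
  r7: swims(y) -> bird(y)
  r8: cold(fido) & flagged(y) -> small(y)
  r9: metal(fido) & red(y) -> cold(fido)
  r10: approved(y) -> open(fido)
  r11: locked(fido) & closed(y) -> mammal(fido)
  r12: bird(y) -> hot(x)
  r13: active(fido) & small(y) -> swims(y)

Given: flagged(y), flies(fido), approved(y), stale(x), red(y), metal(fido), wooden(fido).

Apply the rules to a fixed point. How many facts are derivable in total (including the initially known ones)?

20

Round 1: r1 [stale(x) & wooden(fido) -> closed(y)]; r3 [wooden(fido) -> green(fido)]; r4 [approved(y) -> locked(fido)]; r9 [metal(fido) & red(y) -> cold(fido)]; r10 [approved(y) -> open(fido)]. New: closed(y), green(fido), locked(fido), cold(fido), open(fido).
Round 2: r8 [cold(fido) & flagged(y) -> small(y)]; r11 [locked(fido) & closed(y) -> mammal(fido)]. New: small(y), mammal(fido).
Round 3: r2 [mammal(fido) -> active(fido)]; r6 [stale(x) & small(y) -> signed(fido)]. New: active(fido), signed(fido).
Round 4: r13 [active(fido) & small(y) -> swims(y)]. New: swims(y).
Round 5: r7 [swims(y) -> bird(y)]. New: bird(y).
Round 6: r12 [bird(y) -> hot(x)]. New: hot(x).
Round 7: r5 [hot(x) -> valid(fido)]. New: valid(fido).
Closure: {active(fido), approved(y), bird(y), closed(y), cold(fido), flagged(y), flies(fido), green(fido), hot(x), locked(fido), mammal(fido), metal(fido), open(fido), red(y), signed(fido), small(y), stale(x), swims(y), valid(fido), wooden(fido)} — 20 facts.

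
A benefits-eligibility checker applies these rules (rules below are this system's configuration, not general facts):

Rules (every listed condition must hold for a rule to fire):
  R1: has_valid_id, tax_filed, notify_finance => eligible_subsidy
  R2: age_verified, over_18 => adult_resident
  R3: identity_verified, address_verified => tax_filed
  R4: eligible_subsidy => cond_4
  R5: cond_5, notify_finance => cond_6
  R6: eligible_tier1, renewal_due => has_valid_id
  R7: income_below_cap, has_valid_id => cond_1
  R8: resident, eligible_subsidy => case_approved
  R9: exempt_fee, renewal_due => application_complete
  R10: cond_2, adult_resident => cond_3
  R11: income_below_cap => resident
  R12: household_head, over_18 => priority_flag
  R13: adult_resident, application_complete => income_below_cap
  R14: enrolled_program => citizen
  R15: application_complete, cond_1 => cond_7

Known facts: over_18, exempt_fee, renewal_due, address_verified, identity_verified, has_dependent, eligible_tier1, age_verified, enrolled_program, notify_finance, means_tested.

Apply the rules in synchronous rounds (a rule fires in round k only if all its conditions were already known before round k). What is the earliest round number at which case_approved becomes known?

Round 1 — R2, R3, R6, R9, R14, derive adult_resident, tax_filed, has_valid_id, application_complete, citizen.
Round 2 — R1, R13, derive eligible_subsidy, income_below_cap.
Round 3 — R4, R7, R11, derive cond_4, cond_1, resident.
Round 4 — R8, R15, derive case_approved, cond_7.
case_approved first appears in round 4.

4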